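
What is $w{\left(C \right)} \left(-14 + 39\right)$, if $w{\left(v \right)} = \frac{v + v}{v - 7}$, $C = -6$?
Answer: $\frac{300}{13} \approx 23.077$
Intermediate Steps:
$w{\left(v \right)} = \frac{2 v}{-7 + v}$
$w{\left(C \right)} \left(-14 + 39\right) = 2 \left(-6\right) \frac{1}{-7 - 6} \left(-14 + 39\right) = 2 \left(-6\right) \frac{1}{-13} \cdot 25 = 2 \left(-6\right) \left(- \frac{1}{13}\right) 25 = \frac{12}{13} \cdot 25 = \frac{300}{13}$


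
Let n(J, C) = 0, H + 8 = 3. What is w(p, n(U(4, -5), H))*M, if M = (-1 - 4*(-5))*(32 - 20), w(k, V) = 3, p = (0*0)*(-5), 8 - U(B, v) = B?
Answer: 684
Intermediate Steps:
H = -5 (H = -8 + 3 = -5)
U(B, v) = 8 - B
p = 0 (p = 0*(-5) = 0)
M = 228 (M = (-1 + 20)*12 = 19*12 = 228)
w(p, n(U(4, -5), H))*M = 3*228 = 684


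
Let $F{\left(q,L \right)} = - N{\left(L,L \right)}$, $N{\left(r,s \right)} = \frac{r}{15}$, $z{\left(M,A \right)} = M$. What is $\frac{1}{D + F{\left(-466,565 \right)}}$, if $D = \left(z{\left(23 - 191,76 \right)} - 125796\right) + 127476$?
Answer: $\frac{3}{4423} \approx 0.00067827$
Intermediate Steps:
$N{\left(r,s \right)} = \frac{r}{15}$ ($N{\left(r,s \right)} = r \frac{1}{15} = \frac{r}{15}$)
$F{\left(q,L \right)} = - \frac{L}{15}$
$D = 1512$ ($D = \left(\left(23 - 191\right) - 125796\right) + 127476 = \left(-168 - 125796\right) + 127476 = -125964 + 127476 = 1512$)
$\frac{1}{D + F{\left(-466,565 \right)}} = \frac{1}{1512 - \frac{113}{3}} = \frac{1}{\frac{4423}{3}} = \frac{3}{4423}$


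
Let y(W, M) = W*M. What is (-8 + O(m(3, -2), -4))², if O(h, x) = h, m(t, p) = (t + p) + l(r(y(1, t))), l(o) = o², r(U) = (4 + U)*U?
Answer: 188356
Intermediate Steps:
y(W, M) = M*W
r(U) = U*(4 + U)
m(t, p) = p + t + t²*(4 + t)² (m(t, p) = (t + p) + ((t*1)*(4 + t*1))² = (p + t) + (t*(4 + t))² = (p + t) + t²*(4 + t)² = p + t + t²*(4 + t)²)
(-8 + O(m(3, -2), -4))² = (-8 + (-2 + 3 + 3²*(4 + 3)²))² = (-8 + (-2 + 3 + 9*7²))² = (-8 + (-2 + 3 + 9*49))² = (-8 + (-2 + 3 + 441))² = (-8 + 442)² = 434² = 188356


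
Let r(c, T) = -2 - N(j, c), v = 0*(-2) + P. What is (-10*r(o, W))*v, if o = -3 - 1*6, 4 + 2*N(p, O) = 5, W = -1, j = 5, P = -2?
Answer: -50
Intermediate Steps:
N(p, O) = 1/2 (N(p, O) = -2 + (1/2)*5 = -2 + 5/2 = 1/2)
o = -9 (o = -3 - 6 = -9)
v = -2 (v = 0*(-2) - 2 = 0 - 2 = -2)
r(c, T) = -5/2 (r(c, T) = -2 - 1*1/2 = -2 - 1/2 = -5/2)
(-10*r(o, W))*v = -10*(-5/2)*(-2) = 25*(-2) = -50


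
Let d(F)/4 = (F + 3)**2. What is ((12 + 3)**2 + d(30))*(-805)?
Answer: -3687705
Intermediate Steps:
d(F) = 4*(3 + F)**2 (d(F) = 4*(F + 3)**2 = 4*(3 + F)**2)
((12 + 3)**2 + d(30))*(-805) = ((12 + 3)**2 + 4*(3 + 30)**2)*(-805) = (15**2 + 4*33**2)*(-805) = (225 + 4*1089)*(-805) = (225 + 4356)*(-805) = 4581*(-805) = -3687705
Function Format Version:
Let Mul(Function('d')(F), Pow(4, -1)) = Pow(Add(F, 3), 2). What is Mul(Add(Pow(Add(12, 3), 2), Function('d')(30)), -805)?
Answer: -3687705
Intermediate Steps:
Function('d')(F) = Mul(4, Pow(Add(3, F), 2)) (Function('d')(F) = Mul(4, Pow(Add(F, 3), 2)) = Mul(4, Pow(Add(3, F), 2)))
Mul(Add(Pow(Add(12, 3), 2), Function('d')(30)), -805) = Mul(Add(Pow(Add(12, 3), 2), Mul(4, Pow(Add(3, 30), 2))), -805) = Mul(Add(Pow(15, 2), Mul(4, Pow(33, 2))), -805) = Mul(Add(225, Mul(4, 1089)), -805) = Mul(Add(225, 4356), -805) = Mul(4581, -805) = -3687705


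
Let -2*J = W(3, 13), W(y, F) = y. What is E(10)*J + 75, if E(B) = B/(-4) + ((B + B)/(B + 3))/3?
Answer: 4055/52 ≈ 77.981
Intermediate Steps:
E(B) = -B/4 + 2*B/(3*(3 + B)) (E(B) = B*(-¼) + ((2*B)/(3 + B))*(⅓) = -B/4 + (2*B/(3 + B))*(⅓) = -B/4 + 2*B/(3*(3 + B)))
J = -3/2 (J = -½*3 = -3/2 ≈ -1.5000)
E(10)*J + 75 = -1*10*(1 + 3*10)/(36 + 12*10)*(-3/2) + 75 = -1*10*(1 + 30)/(36 + 120)*(-3/2) + 75 = -1*10*31/156*(-3/2) + 75 = -1*10*1/156*31*(-3/2) + 75 = -155/78*(-3/2) + 75 = 155/52 + 75 = 4055/52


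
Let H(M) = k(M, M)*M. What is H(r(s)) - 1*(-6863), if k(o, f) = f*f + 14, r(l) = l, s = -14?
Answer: 3923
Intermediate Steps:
k(o, f) = 14 + f² (k(o, f) = f² + 14 = 14 + f²)
H(M) = M*(14 + M²) (H(M) = (14 + M²)*M = M*(14 + M²))
H(r(s)) - 1*(-6863) = -14*(14 + (-14)²) - 1*(-6863) = -14*(14 + 196) + 6863 = -14*210 + 6863 = -2940 + 6863 = 3923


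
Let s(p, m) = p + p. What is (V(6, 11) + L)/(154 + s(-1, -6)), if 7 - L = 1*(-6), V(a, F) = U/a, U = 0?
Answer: 13/152 ≈ 0.085526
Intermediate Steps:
s(p, m) = 2*p
V(a, F) = 0 (V(a, F) = 0/a = 0)
L = 13 (L = 7 - (-6) = 7 - 1*(-6) = 7 + 6 = 13)
(V(6, 11) + L)/(154 + s(-1, -6)) = (0 + 13)/(154 + 2*(-1)) = 13/(154 - 2) = 13/152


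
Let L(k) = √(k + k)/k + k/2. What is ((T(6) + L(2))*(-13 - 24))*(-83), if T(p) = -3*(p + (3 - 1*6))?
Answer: -21497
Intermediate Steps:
T(p) = 9 - 3*p (T(p) = -3*(p + (3 - 6)) = -3*(p - 3) = -3*(-3 + p) = 9 - 3*p)
L(k) = k/2 + √2/√k (L(k) = √(2*k)/k + k*(½) = (√2*√k)/k + k/2 = √2/√k + k/2 = k/2 + √2/√k)
((T(6) + L(2))*(-13 - 24))*(-83) = (((9 - 3*6) + ((½)*2 + √2/√2))*(-13 - 24))*(-83) = (((9 - 18) + (1 + √2*(√2/2)))*(-37))*(-83) = ((-9 + (1 + 1))*(-37))*(-83) = ((-9 + 2)*(-37))*(-83) = -7*(-37)*(-83) = 259*(-83) = -21497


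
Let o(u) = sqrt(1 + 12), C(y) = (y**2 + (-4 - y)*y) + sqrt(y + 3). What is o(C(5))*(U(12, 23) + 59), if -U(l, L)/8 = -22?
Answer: 235*sqrt(13) ≈ 847.30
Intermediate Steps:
U(l, L) = 176 (U(l, L) = -8*(-22) = 176)
C(y) = y**2 + sqrt(3 + y) + y*(-4 - y) (C(y) = (y**2 + y*(-4 - y)) + sqrt(3 + y) = y**2 + sqrt(3 + y) + y*(-4 - y))
o(u) = sqrt(13)
o(C(5))*(U(12, 23) + 59) = sqrt(13)*(176 + 59) = sqrt(13)*235 = 235*sqrt(13)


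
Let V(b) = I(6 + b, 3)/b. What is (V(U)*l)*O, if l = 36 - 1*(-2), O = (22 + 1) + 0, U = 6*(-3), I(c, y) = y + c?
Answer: 437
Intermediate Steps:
I(c, y) = c + y
U = -18
O = 23 (O = 23 + 0 = 23)
V(b) = (9 + b)/b (V(b) = ((6 + b) + 3)/b = (9 + b)/b)
l = 38 (l = 36 + 2 = 38)
(V(U)*l)*O = (((9 - 18)/(-18))*38)*23 = (-1/18*(-9)*38)*23 = ((½)*38)*23 = 19*23 = 437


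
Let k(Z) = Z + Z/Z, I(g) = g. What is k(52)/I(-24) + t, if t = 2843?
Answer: 68179/24 ≈ 2840.8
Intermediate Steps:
k(Z) = 1 + Z (k(Z) = Z + 1 = 1 + Z)
k(52)/I(-24) + t = (1 + 52)/(-24) + 2843 = 53*(-1/24) + 2843 = -53/24 + 2843 = 68179/24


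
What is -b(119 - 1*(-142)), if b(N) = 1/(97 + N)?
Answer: -1/358 ≈ -0.0027933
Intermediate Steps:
-b(119 - 1*(-142)) = -1/(97 + (119 - 1*(-142))) = -1/(97 + (119 + 142)) = -1/(97 + 261) = -1/358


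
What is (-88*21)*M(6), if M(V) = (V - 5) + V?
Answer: -12936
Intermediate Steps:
M(V) = -5 + 2*V (M(V) = (-5 + V) + V = -5 + 2*V)
(-88*21)*M(6) = (-88*21)*(-5 + 2*6) = -1848*(-5 + 12) = -1848*7 = -12936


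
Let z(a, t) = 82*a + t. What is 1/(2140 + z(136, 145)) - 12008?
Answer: -161351495/13437 ≈ -12008.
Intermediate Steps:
z(a, t) = t + 82*a
1/(2140 + z(136, 145)) - 12008 = 1/(2140 + (145 + 82*136)) - 12008 = 1/(2140 + (145 + 11152)) - 12008 = 1/(2140 + 11297) - 12008 = 1/13437 - 12008 = -161351495/13437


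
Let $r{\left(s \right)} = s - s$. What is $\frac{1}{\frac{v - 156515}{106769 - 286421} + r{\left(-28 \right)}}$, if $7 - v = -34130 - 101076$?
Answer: $\frac{89826}{10651} \approx 8.4336$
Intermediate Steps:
$v = 135213$ ($v = 7 - \left(-34130 - 101076\right) = 7 - -135206 = 7 + 135206 = 135213$)
$r{\left(s \right)} = 0$
$\frac{1}{\frac{v - 156515}{106769 - 286421} + r{\left(-28 \right)}} = \frac{1}{\frac{135213 - 156515}{106769 - 286421} + 0} = \frac{1}{- \frac{21302}{106769 - 286421} + 0} = \frac{1}{- \frac{21302}{-179652} + 0} = \frac{1}{\left(-21302\right) \left(- \frac{1}{179652}\right) + 0} = \frac{1}{\frac{10651}{89826} + 0} = \frac{1}{\frac{10651}{89826}} = \frac{89826}{10651}$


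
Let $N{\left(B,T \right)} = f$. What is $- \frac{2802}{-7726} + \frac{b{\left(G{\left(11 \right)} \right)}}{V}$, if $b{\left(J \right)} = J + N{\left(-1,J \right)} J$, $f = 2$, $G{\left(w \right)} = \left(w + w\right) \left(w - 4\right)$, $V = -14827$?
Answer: $\frac{18987921}{57276701} \approx 0.33151$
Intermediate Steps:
$G{\left(w \right)} = 2 w \left(-4 + w\right)$
$N{\left(B,T \right)} = 2$
$b{\left(J \right)} = 3 J$ ($b{\left(J \right)} = J + 2 J = 3 J$)
$- \frac{2802}{-7726} + \frac{b{\left(G{\left(11 \right)} \right)}}{V} = - \frac{2802}{-7726} + \frac{3 \cdot 2 \cdot 11 \left(-4 + 11\right)}{-14827} = \left(-2802\right) \left(- \frac{1}{7726}\right) + 3 \cdot 2 \cdot 11 \cdot 7 \left(- \frac{1}{14827}\right) = \frac{1401}{3863} + 3 \cdot 154 \left(- \frac{1}{14827}\right) = \frac{1401}{3863} + 462 \left(- \frac{1}{14827}\right) = \frac{1401}{3863} - \frac{462}{14827} = \frac{18987921}{57276701}$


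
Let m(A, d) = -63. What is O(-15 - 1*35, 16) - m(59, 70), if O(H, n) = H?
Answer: 13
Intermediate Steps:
O(-15 - 1*35, 16) - m(59, 70) = (-15 - 1*35) - 1*(-63) = (-15 - 35) + 63 = -50 + 63 = 13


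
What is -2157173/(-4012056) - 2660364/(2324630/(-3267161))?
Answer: 2490867416716049201/666181838520 ≈ 3.7390e+6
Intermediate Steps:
-2157173/(-4012056) - 2660364/(2324630/(-3267161)) = -2157173*(-1/4012056) - 2660364/(2324630*(-1/3267161)) = 2157173/4012056 - 2660364/(-2324630/3267161) = 2157173/4012056 - 2660364*(-3267161/2324630) = 2157173/4012056 + 620845536186/166045 = 2490867416716049201/666181838520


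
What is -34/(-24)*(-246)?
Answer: -697/2 ≈ -348.50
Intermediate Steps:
-34/(-24)*(-246) = -34*(-1/24)*(-246) = (17/12)*(-246) = -697/2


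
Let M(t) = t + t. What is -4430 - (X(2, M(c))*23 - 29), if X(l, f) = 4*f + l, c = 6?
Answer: -5551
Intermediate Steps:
M(t) = 2*t
X(l, f) = l + 4*f
-4430 - (X(2, M(c))*23 - 29) = -4430 - ((2 + 4*(2*6))*23 - 29) = -4430 - ((2 + 4*12)*23 - 29) = -4430 - ((2 + 48)*23 - 29) = -4430 - (50*23 - 29) = -4430 - (1150 - 29) = -4430 - 1*1121 = -4430 - 1121 = -5551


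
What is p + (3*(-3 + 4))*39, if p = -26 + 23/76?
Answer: 6939/76 ≈ 91.303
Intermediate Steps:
p = -1953/76 (p = -26 + 23*(1/76) = -26 + 23/76 = -1953/76 ≈ -25.697)
p + (3*(-3 + 4))*39 = -1953/76 + (3*(-3 + 4))*39 = -1953/76 + (3*1)*39 = -1953/76 + 3*39 = -1953/76 + 117 = 6939/76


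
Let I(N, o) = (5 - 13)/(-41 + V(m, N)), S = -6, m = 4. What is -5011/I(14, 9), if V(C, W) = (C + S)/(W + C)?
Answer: -927035/36 ≈ -25751.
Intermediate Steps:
V(C, W) = (-6 + C)/(C + W) (V(C, W) = (C - 6)/(W + C) = (-6 + C)/(C + W))
I(N, o) = -8/(-41 - 2/(4 + N)) (I(N, o) = (5 - 13)/(-41 + (-6 + 4)/(4 + N)) = -8/(-41 - 2/(4 + N)))
-5011/I(14, 9) = -5011*(166 + 41*14)/(8*(4 + 14)) = -5011/(8*18/(166 + 574)) = -5011/(8*18/740) = -5011/(8*(1/740)*18) = -5011/36/185 = -5011*185/36 = -927035/36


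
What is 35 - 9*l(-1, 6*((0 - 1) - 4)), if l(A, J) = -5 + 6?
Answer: 26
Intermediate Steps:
l(A, J) = 1
35 - 9*l(-1, 6*((0 - 1) - 4)) = 35 - 9*1 = 35 - 9 = 26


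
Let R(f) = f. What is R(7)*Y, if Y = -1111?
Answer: -7777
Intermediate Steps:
R(7)*Y = 7*(-1111) = -7777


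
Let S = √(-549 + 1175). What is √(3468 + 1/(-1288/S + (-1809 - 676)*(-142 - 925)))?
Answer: √(3468 + 1/(2651495 - 644*√626/313)) ≈ 58.890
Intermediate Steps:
S = √626 ≈ 25.020
√(3468 + 1/(-1288/S + (-1809 - 676)*(-142 - 925))) = √(3468 + 1/(-1288*√626/626 + (-1809 - 676)*(-142 - 925))) = √(3468 + 1/(-644*√626/313 - 2485*(-1067))) = √(3468 + 1/(-644*√626/313 + 2651495)) = √(3468 + 1/(2651495 - 644*√626/313))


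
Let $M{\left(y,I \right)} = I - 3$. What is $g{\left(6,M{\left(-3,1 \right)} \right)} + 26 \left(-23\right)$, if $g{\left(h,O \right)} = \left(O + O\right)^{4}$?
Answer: $-342$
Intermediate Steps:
$M{\left(y,I \right)} = -3 + I$
$g{\left(h,O \right)} = 16 O^{4}$ ($g{\left(h,O \right)} = \left(2 O\right)^{4} = 16 O^{4}$)
$g{\left(6,M{\left(-3,1 \right)} \right)} + 26 \left(-23\right) = 16 \left(-3 + 1\right)^{4} + 26 \left(-23\right) = 16 \left(-2\right)^{4} - 598 = 16 \cdot 16 - 598 = 256 - 598 = -342$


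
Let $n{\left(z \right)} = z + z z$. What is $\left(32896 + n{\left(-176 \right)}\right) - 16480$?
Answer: $47216$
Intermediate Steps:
$n{\left(z \right)} = z + z^{2}$
$\left(32896 + n{\left(-176 \right)}\right) - 16480 = \left(32896 - 176 \left(1 - 176\right)\right) - 16480 = \left(32896 - -30800\right) - 16480 = \left(32896 + 30800\right) - 16480 = 63696 - 16480 = 47216$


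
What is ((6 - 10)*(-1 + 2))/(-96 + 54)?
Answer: 2/21 ≈ 0.095238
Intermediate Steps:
((6 - 10)*(-1 + 2))/(-96 + 54) = (-4*1)/(-42) = -1/42*(-4) = 2/21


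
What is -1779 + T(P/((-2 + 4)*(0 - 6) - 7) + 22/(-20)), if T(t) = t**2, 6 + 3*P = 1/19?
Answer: -208540680011/117288900 ≈ -1778.0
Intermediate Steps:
P = -113/57 (P = -2 + (1/3)/19 = -2 + (1/3)*(1/19) = -2 + 1/57 = -113/57 ≈ -1.9825)
-1779 + T(P/((-2 + 4)*(0 - 6) - 7) + 22/(-20)) = -1779 + (-113/(57*((-2 + 4)*(0 - 6) - 7)) + 22/(-20))**2 = -1779 + (-113/(57*(2*(-6) - 7)) + 22*(-1/20))**2 = -1779 + (-113/(57*(-12 - 7)) - 11/10)**2 = -1779 + (-113/57/(-19) - 11/10)**2 = -1779 + (-113/57*(-1/19) - 11/10)**2 = -1779 + (113/1083 - 11/10)**2 = -1779 + (-10783/10830)**2 = -1779 + 116273089/117288900 = -208540680011/117288900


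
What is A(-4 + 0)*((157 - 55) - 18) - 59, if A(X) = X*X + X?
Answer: 949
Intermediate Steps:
A(X) = X + X**2 (A(X) = X**2 + X = X + X**2)
A(-4 + 0)*((157 - 55) - 18) - 59 = ((-4 + 0)*(1 + (-4 + 0)))*((157 - 55) - 18) - 59 = (-4*(1 - 4))*(102 - 18) - 59 = -4*(-3)*84 - 59 = 12*84 - 59 = 1008 - 59 = 949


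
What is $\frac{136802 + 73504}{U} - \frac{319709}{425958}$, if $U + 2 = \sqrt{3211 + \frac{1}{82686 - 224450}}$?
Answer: $\frac{1942578346728917}{14896640758602} + \frac{420612 \sqrt{16132892158523}}{454637147} \approx 3846.4$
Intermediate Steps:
$U = -2 + \frac{\sqrt{16132892158523}}{70882}$ ($U = -2 + \sqrt{3211 + \frac{1}{82686 - 224450}} = -2 + \sqrt{3211 + \frac{1}{-141764}} = -2 + \sqrt{3211 - \frac{1}{141764}} = -2 + \sqrt{\frac{455204203}{141764}} = -2 + \frac{\sqrt{16132892158523}}{70882} \approx 54.666$)
$\frac{136802 + 73504}{U} - \frac{319709}{425958} = \frac{136802 + 73504}{-2 + \frac{\sqrt{16132892158523}}{70882}} - \frac{319709}{425958} = \frac{210306}{-2 + \frac{\sqrt{16132892158523}}{70882}} - \frac{24593}{32766} = - \frac{24593}{32766} + \frac{210306}{-2 + \frac{\sqrt{16132892158523}}{70882}}$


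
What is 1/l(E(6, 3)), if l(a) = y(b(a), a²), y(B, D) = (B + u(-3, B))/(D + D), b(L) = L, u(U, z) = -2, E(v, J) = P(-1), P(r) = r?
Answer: -⅔ ≈ -0.66667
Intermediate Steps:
E(v, J) = -1
y(B, D) = (-2 + B)/(2*D) (y(B, D) = (B - 2)/(D + D) = (-2 + B)/((2*D)) = (-2 + B)*(1/(2*D)) = (-2 + B)/(2*D))
l(a) = (-2 + a)/(2*a²) (l(a) = (-2 + a)/(2*(a²)) = (-2 + a)/(2*a²))
1/l(E(6, 3)) = 1/((½)*(-2 - 1)/(-1)²) = 1/((½)*1*(-3)) = 1/(-3/2) = -⅔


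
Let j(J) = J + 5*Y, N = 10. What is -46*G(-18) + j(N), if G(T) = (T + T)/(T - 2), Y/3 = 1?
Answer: -289/5 ≈ -57.800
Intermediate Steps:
Y = 3 (Y = 3*1 = 3)
G(T) = 2*T/(-2 + T) (G(T) = (2*T)/(-2 + T) = 2*T/(-2 + T))
j(J) = 15 + J (j(J) = J + 5*3 = J + 15 = 15 + J)
-46*G(-18) + j(N) = -92*(-18)/(-2 - 18) + (15 + 10) = -92*(-18)/(-20) + 25 = -92*(-18)*(-1)/20 + 25 = -46*9/5 + 25 = -414/5 + 25 = -289/5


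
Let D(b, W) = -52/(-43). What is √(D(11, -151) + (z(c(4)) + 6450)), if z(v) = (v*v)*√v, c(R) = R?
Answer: √11987454/43 ≈ 80.518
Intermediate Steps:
D(b, W) = 52/43 (D(b, W) = -52*(-1/43) = 52/43)
z(v) = v^(5/2) (z(v) = v²*√v = v^(5/2))
√(D(11, -151) + (z(c(4)) + 6450)) = √(52/43 + (4^(5/2) + 6450)) = √(52/43 + (32 + 6450)) = √(52/43 + 6482) = √(278778/43) = √11987454/43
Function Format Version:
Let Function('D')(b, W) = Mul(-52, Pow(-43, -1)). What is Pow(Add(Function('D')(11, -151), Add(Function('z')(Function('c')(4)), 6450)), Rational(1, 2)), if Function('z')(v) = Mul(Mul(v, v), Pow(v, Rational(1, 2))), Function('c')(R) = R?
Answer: Mul(Rational(1, 43), Pow(11987454, Rational(1, 2))) ≈ 80.518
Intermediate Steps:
Function('D')(b, W) = Rational(52, 43) (Function('D')(b, W) = Mul(-52, Rational(-1, 43)) = Rational(52, 43))
Function('z')(v) = Pow(v, Rational(5, 2)) (Function('z')(v) = Mul(Pow(v, 2), Pow(v, Rational(1, 2))) = Pow(v, Rational(5, 2)))
Pow(Add(Function('D')(11, -151), Add(Function('z')(Function('c')(4)), 6450)), Rational(1, 2)) = Pow(Add(Rational(52, 43), Add(Pow(4, Rational(5, 2)), 6450)), Rational(1, 2)) = Pow(Add(Rational(52, 43), Add(32, 6450)), Rational(1, 2)) = Pow(Add(Rational(52, 43), 6482), Rational(1, 2)) = Pow(Rational(278778, 43), Rational(1, 2)) = Mul(Rational(1, 43), Pow(11987454, Rational(1, 2)))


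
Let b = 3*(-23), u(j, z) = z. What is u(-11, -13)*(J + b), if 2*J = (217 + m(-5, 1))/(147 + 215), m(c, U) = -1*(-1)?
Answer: 323297/362 ≈ 893.09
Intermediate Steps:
m(c, U) = 1
b = -69
J = 109/362 (J = ((217 + 1)/(147 + 215))/2 = (218/362)/2 = (218*(1/362))/2 = (½)*(109/181) = 109/362 ≈ 0.30111)
u(-11, -13)*(J + b) = -13*(109/362 - 69) = -13*(-24869/362) = 323297/362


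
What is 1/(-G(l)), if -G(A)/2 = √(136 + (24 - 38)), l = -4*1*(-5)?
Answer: √122/244 ≈ 0.045268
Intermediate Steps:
l = 20 (l = -4*(-5) = 20)
G(A) = -2*√122 (G(A) = -2*√(136 + (24 - 38)) = -2*√(136 - 14) = -2*√122)
1/(-G(l)) = 1/(-(-2)*√122) = 1/(2*√122) = √122/244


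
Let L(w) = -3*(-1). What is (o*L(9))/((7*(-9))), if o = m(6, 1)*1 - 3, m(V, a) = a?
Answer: 2/21 ≈ 0.095238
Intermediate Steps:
L(w) = 3
o = -2 (o = 1*1 - 3 = 1 - 3 = -2)
(o*L(9))/((7*(-9))) = (-2*3)/((7*(-9))) = -6/(-63) = -6*(-1/63) = 2/21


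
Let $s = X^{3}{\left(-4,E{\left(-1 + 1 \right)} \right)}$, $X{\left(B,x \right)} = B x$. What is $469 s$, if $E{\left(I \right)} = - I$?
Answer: $0$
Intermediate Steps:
$s = 0$ ($s = \left(- 4 \left(- (-1 + 1)\right)\right)^{3} = \left(- 4 \left(\left(-1\right) 0\right)\right)^{3} = \left(\left(-4\right) 0\right)^{3} = 0^{3} = 0$)
$469 s = 469 \cdot 0 = 0$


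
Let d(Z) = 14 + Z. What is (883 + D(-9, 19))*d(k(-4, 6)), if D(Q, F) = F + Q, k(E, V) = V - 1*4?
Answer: 14288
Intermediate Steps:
k(E, V) = -4 + V (k(E, V) = V - 4 = -4 + V)
(883 + D(-9, 19))*d(k(-4, 6)) = (883 + (19 - 9))*(14 + (-4 + 6)) = (883 + 10)*(14 + 2) = 893*16 = 14288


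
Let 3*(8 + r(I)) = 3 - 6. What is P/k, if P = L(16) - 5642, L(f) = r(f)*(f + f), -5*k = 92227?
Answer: 29650/92227 ≈ 0.32149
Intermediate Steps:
k = -92227/5 (k = -⅕*92227 = -92227/5 ≈ -18445.)
r(I) = -9 (r(I) = -8 + (3 - 6)/3 = -8 + (⅓)*(-3) = -8 - 1 = -9)
L(f) = -18*f (L(f) = -9*(f + f) = -18*f)
P = -5930 (P = -18*16 - 5642 = -288 - 5642 = -5930)
P/k = -5930/(-92227/5) = -5930*(-5/92227) = 29650/92227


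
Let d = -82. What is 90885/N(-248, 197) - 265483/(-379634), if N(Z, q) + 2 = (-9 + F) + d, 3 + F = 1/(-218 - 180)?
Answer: -13722064523873/14505435506 ≈ -945.99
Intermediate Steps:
F = -1195/398 (F = -3 + 1/(-218 - 180) = -3 + 1/(-398) = -3 - 1/398 = -1195/398 ≈ -3.0025)
N(Z, q) = -38209/398 (N(Z, q) = -2 + ((-9 - 1195/398) - 82) = -2 + (-4777/398 - 82) = -2 - 37413/398 = -38209/398)
90885/N(-248, 197) - 265483/(-379634) = 90885/(-38209/398) - 265483/(-379634) = 90885*(-398/38209) - 265483*(-1/379634) = -36172230/38209 + 265483/379634 = -13722064523873/14505435506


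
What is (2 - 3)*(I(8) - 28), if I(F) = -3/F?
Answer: 227/8 ≈ 28.375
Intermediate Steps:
(2 - 3)*(I(8) - 28) = (2 - 3)*(-3/8 - 28) = -(-3*⅛ - 28) = -(-3/8 - 28) = -1*(-227/8) = 227/8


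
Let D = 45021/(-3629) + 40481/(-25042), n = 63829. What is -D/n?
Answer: 67069549/305295511238 ≈ 0.00021969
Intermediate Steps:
D = -67069549/4783022 (D = 45021*(-1/3629) + 40481*(-1/25042) = -45021/3629 - 40481/25042 = -67069549/4783022 ≈ -14.022)
-D/n = -(-67069549)/(4783022*63829) = -1*(-67069549/305295511238) = 67069549/305295511238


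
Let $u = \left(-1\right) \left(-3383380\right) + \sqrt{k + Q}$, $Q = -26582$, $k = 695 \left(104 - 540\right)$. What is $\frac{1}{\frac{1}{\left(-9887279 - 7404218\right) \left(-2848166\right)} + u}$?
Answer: $\frac{8206284335725337286691688930018022}{27764979095245925396948133890292567825529} - \frac{2425469304578657226395628004 i \sqrt{329602}}{27764979095245925396948133890292567825529} \approx 2.9556 \cdot 10^{-7} - 5.0153 \cdot 10^{-11} i$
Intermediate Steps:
$k = -303020$ ($k = 695 \left(-436\right) = -303020$)
$u = 3383380 + i \sqrt{329602}$ ($u = \left(-1\right) \left(-3383380\right) + \sqrt{-303020 - 26582} = 3383380 + \sqrt{-329602} = 3383380 + i \sqrt{329602} \approx 3.3834 \cdot 10^{6} + 574.11 i$)
$\frac{1}{\frac{1}{\left(-9887279 - 7404218\right) \left(-2848166\right)} + u} = \frac{1}{\frac{1}{\left(-9887279 - 7404218\right) \left(-2848166\right)} + \left(3383380 + i \sqrt{329602}\right)} = \frac{1}{\frac{1}{-17291497} \left(- \frac{1}{2848166}\right) + \left(3383380 + i \sqrt{329602}\right)} = \frac{1}{\left(- \frac{1}{17291497}\right) \left(- \frac{1}{2848166}\right) + \left(3383380 + i \sqrt{329602}\right)} = \frac{1}{\frac{1}{49249053844502} + \left(3383380 + i \sqrt{329602}\right)} = \frac{1}{\frac{166628263796411176761}{49249053844502} + i \sqrt{329602}}$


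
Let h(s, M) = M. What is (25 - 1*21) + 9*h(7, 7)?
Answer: 67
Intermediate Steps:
(25 - 1*21) + 9*h(7, 7) = (25 - 1*21) + 9*7 = (25 - 21) + 63 = 4 + 63 = 67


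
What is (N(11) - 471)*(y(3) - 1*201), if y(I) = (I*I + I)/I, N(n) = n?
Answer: 90620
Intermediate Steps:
y(I) = (I + I**2)/I (y(I) = (I**2 + I)/I = (I + I**2)/I)
(N(11) - 471)*(y(3) - 1*201) = (11 - 471)*((1 + 3) - 1*201) = -460*(4 - 201) = -460*(-197) = 90620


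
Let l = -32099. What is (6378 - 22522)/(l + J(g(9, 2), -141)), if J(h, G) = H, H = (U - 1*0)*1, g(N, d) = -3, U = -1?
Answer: 4036/8025 ≈ 0.50293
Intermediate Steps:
H = -1 (H = (-1 - 1*0)*1 = (-1 + 0)*1 = -1*1 = -1)
J(h, G) = -1
(6378 - 22522)/(l + J(g(9, 2), -141)) = (6378 - 22522)/(-32099 - 1) = -16144/(-32100) = -16144*(-1/32100) = 4036/8025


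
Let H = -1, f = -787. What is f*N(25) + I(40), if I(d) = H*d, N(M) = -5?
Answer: 3895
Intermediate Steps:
I(d) = -d
f*N(25) + I(40) = -787*(-5) - 1*40 = 3935 - 40 = 3895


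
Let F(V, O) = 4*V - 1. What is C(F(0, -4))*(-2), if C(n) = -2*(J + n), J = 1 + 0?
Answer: 0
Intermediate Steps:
J = 1
F(V, O) = -1 + 4*V
C(n) = -2 - 2*n (C(n) = -2*(1 + n) = -2 - 2*n)
C(F(0, -4))*(-2) = (-2 - 2*(-1 + 4*0))*(-2) = (-2 - 2*(-1 + 0))*(-2) = (-2 - 2*(-1))*(-2) = (-2 + 2)*(-2) = 0*(-2) = 0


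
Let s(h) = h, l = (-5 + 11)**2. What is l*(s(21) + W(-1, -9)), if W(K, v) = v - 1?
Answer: 396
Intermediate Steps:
W(K, v) = -1 + v
l = 36 (l = 6**2 = 36)
l*(s(21) + W(-1, -9)) = 36*(21 + (-1 - 9)) = 36*(21 - 10) = 36*11 = 396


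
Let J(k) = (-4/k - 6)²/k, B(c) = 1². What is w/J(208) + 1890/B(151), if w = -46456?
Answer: -25943179582/97969 ≈ -2.6481e+5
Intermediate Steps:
B(c) = 1
J(k) = (-6 - 4/k)²/k
w/J(208) + 1890/B(151) = -46456*2249728/(2 + 3*208)² + 1890/1 = -46456*2249728/(2 + 624)² + 1890*1 = -46456/(4*(1/8998912)*626²) + 1890 = -46456/(4*(1/8998912)*391876) + 1890 = -46456/97969/562432 + 1890 = -46456*562432/97969 + 1890 = -26128340992/97969 + 1890 = -25943179582/97969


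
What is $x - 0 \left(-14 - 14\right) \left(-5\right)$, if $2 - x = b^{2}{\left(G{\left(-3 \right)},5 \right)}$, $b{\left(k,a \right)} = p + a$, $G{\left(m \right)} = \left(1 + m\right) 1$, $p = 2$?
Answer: $-47$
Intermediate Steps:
$G{\left(m \right)} = 1 + m$
$b{\left(k,a \right)} = 2 + a$
$x = -47$ ($x = 2 - \left(2 + 5\right)^{2} = 2 - 7^{2} = 2 - 49 = -47$)
$x - 0 \left(-14 - 14\right) \left(-5\right) = -47 - 0 \left(-14 - 14\right) \left(-5\right) = -47 - 0 \left(-28\right) \left(-5\right) = -47 - 0 \left(-5\right) = -47 - 0 = -47 + 0 = -47$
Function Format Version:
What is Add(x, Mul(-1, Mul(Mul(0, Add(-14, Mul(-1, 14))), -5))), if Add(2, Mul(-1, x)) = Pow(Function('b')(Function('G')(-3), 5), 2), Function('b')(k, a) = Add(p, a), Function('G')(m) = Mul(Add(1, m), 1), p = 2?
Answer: -47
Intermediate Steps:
Function('G')(m) = Add(1, m)
Function('b')(k, a) = Add(2, a)
x = -47 (x = Add(2, Mul(-1, Pow(Add(2, 5), 2))) = Add(2, Mul(-1, Pow(7, 2))) = Add(2, Mul(-1, 49)) = Add(2, -49) = -47)
Add(x, Mul(-1, Mul(Mul(0, Add(-14, Mul(-1, 14))), -5))) = Add(-47, Mul(-1, Mul(Mul(0, Add(-14, Mul(-1, 14))), -5))) = Add(-47, Mul(-1, Mul(Mul(0, Add(-14, -14)), -5))) = Add(-47, Mul(-1, Mul(Mul(0, -28), -5))) = Add(-47, Mul(-1, Mul(0, -5))) = Add(-47, Mul(-1, 0)) = Add(-47, 0) = -47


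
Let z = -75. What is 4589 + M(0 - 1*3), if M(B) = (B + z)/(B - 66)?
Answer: 105573/23 ≈ 4590.1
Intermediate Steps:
M(B) = (-75 + B)/(-66 + B) (M(B) = (B - 75)/(B - 66) = (-75 + B)/(-66 + B))
4589 + M(0 - 1*3) = 4589 + (-75 + (0 - 1*3))/(-66 + (0 - 1*3)) = 4589 + (-75 + (0 - 3))/(-66 + (0 - 3)) = 4589 + (-75 - 3)/(-66 - 3) = 4589 - 78/(-69) = 4589 - 1/69*(-78) = 4589 + 26/23 = 105573/23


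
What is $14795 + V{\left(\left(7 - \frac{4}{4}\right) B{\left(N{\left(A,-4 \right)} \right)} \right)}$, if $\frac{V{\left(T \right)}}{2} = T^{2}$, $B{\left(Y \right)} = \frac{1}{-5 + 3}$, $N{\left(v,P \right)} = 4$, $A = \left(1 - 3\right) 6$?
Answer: $14813$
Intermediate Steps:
$A = -12$ ($A = \left(-2\right) 6 = -12$)
$B{\left(Y \right)} = - \frac{1}{2}$ ($B{\left(Y \right)} = \frac{1}{-2} = - \frac{1}{2}$)
$V{\left(T \right)} = 2 T^{2}$
$14795 + V{\left(\left(7 - \frac{4}{4}\right) B{\left(N{\left(A,-4 \right)} \right)} \right)} = 14795 + 2 \left(\left(7 - \frac{4}{4}\right) \left(- \frac{1}{2}\right)\right)^{2} = 14795 + 2 \left(\left(7 - 1\right) \left(- \frac{1}{2}\right)\right)^{2} = 14795 + 2 \left(6 \left(- \frac{1}{2}\right)\right)^{2} = 14795 + 2 \left(-3\right)^{2} = 14795 + 2 \cdot 9 = 14795 + 18 = 14813$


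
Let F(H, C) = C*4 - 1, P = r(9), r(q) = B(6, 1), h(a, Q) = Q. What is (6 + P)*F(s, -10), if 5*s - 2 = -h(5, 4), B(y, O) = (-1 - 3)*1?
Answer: -82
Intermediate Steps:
B(y, O) = -4 (B(y, O) = -4*1 = -4)
r(q) = -4
s = -⅖ (s = ⅖ + (-1*4)/5 = ⅖ + (⅕)*(-4) = ⅖ - ⅘ = -⅖ ≈ -0.40000)
P = -4
F(H, C) = -1 + 4*C (F(H, C) = 4*C - 1 = -1 + 4*C)
(6 + P)*F(s, -10) = (6 - 4)*(-1 + 4*(-10)) = 2*(-1 - 40) = 2*(-41) = -82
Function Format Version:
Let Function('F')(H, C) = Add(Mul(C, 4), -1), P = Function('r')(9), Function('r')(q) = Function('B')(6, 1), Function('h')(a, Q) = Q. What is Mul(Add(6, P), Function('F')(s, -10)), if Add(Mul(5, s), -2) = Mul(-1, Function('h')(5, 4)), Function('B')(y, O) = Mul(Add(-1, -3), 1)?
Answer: -82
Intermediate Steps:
Function('B')(y, O) = -4 (Function('B')(y, O) = Mul(-4, 1) = -4)
Function('r')(q) = -4
s = Rational(-2, 5) (s = Add(Rational(2, 5), Mul(Rational(1, 5), Mul(-1, 4))) = Add(Rational(2, 5), Mul(Rational(1, 5), -4)) = Add(Rational(2, 5), Rational(-4, 5)) = Rational(-2, 5) ≈ -0.40000)
P = -4
Function('F')(H, C) = Add(-1, Mul(4, C)) (Function('F')(H, C) = Add(Mul(4, C), -1) = Add(-1, Mul(4, C)))
Mul(Add(6, P), Function('F')(s, -10)) = Mul(Add(6, -4), Add(-1, Mul(4, -10))) = Mul(2, Add(-1, -40)) = Mul(2, -41) = -82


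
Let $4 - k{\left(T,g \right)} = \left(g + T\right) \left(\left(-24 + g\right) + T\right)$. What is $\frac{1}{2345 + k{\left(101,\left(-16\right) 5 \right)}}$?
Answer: $\frac{1}{2412} \approx 0.00041459$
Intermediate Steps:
$k{\left(T,g \right)} = 4 - \left(T + g\right) \left(-24 + T + g\right)$ ($k{\left(T,g \right)} = 4 - \left(g + T\right) \left(\left(-24 + g\right) + T\right) = 4 - \left(T + g\right) \left(-24 + T + g\right)$)
$\frac{1}{2345 + k{\left(101,\left(-16\right) 5 \right)}} = \frac{1}{2345 + \left(4 - 101^{2} - \left(\left(-16\right) 5\right)^{2} + 24 \cdot 101 + 24 \left(\left(-16\right) 5\right) - 202 \left(\left(-16\right) 5\right)\right)} = \frac{1}{2345 + \left(4 - 10201 - \left(-80\right)^{2} + 2424 + 24 \left(-80\right) - 202 \left(-80\right)\right)} = \frac{1}{2345 + \left(4 - 10201 - 6400 + 2424 - 1920 + 16160\right)} = \frac{1}{2345 + 67} = \frac{1}{2412}$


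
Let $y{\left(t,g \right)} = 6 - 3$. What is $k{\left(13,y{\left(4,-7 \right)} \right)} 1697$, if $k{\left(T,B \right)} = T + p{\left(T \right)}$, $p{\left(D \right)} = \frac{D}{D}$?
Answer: $23758$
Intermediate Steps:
$p{\left(D \right)} = 1$
$y{\left(t,g \right)} = 3$
$k{\left(T,B \right)} = 1 + T$ ($k{\left(T,B \right)} = T + 1 = 1 + T$)
$k{\left(13,y{\left(4,-7 \right)} \right)} 1697 = \left(1 + 13\right) 1697 = 14 \cdot 1697 = 23758$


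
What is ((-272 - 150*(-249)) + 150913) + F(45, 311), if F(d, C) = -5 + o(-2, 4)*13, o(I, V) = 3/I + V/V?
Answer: 375959/2 ≈ 1.8798e+5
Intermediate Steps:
o(I, V) = 1 + 3/I (o(I, V) = 3/I + 1 = 1 + 3/I)
F(d, C) = -23/2 (F(d, C) = -5 + ((3 - 2)/(-2))*13 = -5 - ½*1*13 = -5 - ½*13 = -5 - 13/2 = -23/2)
((-272 - 150*(-249)) + 150913) + F(45, 311) = ((-272 - 150*(-249)) + 150913) - 23/2 = ((-272 + 37350) + 150913) - 23/2 = (37078 + 150913) - 23/2 = 187991 - 23/2 = 375959/2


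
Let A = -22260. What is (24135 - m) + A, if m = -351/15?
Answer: 9492/5 ≈ 1898.4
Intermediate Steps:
m = -117/5 (m = -351/15 = -351*1/15 = -117/5 ≈ -23.400)
(24135 - m) + A = (24135 - 1*(-117/5)) - 22260 = (24135 + 117/5) - 22260 = 120792/5 - 22260 = 9492/5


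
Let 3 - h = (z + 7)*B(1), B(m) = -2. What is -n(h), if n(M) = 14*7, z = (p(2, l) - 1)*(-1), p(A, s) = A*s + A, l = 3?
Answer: -98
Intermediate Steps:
p(A, s) = A + A*s
z = -7 (z = (2*(1 + 3) - 1)*(-1) = (2*4 - 1)*(-1) = (8 - 1)*(-1) = 7*(-1) = -7)
h = 3 (h = 3 - (-7 + 7)*(-2) = 3 - 0*(-2) = 3 - 1*0 = 3 + 0 = 3)
n(M) = 98
-n(h) = -1*98 = -98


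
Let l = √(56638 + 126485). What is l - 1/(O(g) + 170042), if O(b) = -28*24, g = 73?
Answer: -1/169370 + 3*√20347 ≈ 427.93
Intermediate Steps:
l = 3*√20347 (l = √183123 = 3*√20347 ≈ 427.93)
O(b) = -672
l - 1/(O(g) + 170042) = 3*√20347 - 1/(-672 + 170042) = 3*√20347 - 1/169370 = -1/169370 + 3*√20347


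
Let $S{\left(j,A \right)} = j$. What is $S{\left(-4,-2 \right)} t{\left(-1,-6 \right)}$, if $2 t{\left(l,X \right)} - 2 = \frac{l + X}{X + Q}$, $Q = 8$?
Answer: $3$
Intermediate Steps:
$t{\left(l,X \right)} = 1 + \frac{X + l}{2 \left(8 + X\right)}$ ($t{\left(l,X \right)} = 1 + \frac{\left(l + X\right) \frac{1}{X + 8}}{2} = 1 + \frac{\left(X + l\right) \frac{1}{8 + X}}{2} = 1 + \frac{\frac{1}{8 + X} \left(X + l\right)}{2} = 1 + \frac{X + l}{2 \left(8 + X\right)}$)
$S{\left(-4,-2 \right)} t{\left(-1,-6 \right)} = - 4 \frac{16 - 1 + 3 \left(-6\right)}{2 \left(8 - 6\right)} = - 4 \frac{16 - 1 - 18}{2 \cdot 2} = - 4 \cdot \frac{1}{2} \cdot \frac{1}{2} \left(-3\right) = \left(-4\right) \left(- \frac{3}{4}\right) = 3$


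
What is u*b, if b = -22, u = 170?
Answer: -3740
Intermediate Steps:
u*b = 170*(-22) = -3740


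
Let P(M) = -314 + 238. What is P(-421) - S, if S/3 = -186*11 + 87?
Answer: 5801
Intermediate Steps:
P(M) = -76
S = -5877 (S = 3*(-186*11 + 87) = 3*(-2046 + 87) = 3*(-1959) = -5877)
P(-421) - S = -76 - 1*(-5877) = -76 + 5877 = 5801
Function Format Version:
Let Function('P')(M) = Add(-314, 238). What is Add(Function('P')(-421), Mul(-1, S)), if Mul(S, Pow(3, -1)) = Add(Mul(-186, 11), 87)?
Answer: 5801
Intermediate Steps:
Function('P')(M) = -76
S = -5877 (S = Mul(3, Add(Mul(-186, 11), 87)) = Mul(3, Add(-2046, 87)) = Mul(3, -1959) = -5877)
Add(Function('P')(-421), Mul(-1, S)) = Add(-76, Mul(-1, -5877)) = Add(-76, 5877) = 5801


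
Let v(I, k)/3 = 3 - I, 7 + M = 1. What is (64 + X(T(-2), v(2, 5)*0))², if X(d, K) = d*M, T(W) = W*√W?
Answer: 3808 + 1536*I*√2 ≈ 3808.0 + 2172.2*I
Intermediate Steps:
M = -6 (M = -7 + 1 = -6)
v(I, k) = 9 - 3*I (v(I, k) = 3*(3 - I) = 9 - 3*I)
T(W) = W^(3/2)
X(d, K) = -6*d (X(d, K) = d*(-6) = -6*d)
(64 + X(T(-2), v(2, 5)*0))² = (64 - (-12)*I*√2)² = (64 + 12*I*√2)²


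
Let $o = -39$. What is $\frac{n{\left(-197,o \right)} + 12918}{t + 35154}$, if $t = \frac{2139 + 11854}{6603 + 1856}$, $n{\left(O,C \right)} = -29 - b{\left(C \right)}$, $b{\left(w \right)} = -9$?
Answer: $\frac{109104182}{297381679} \approx 0.36688$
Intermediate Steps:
$n{\left(O,C \right)} = -20$ ($n{\left(O,C \right)} = -29 - -9 = -29 + 9 = -20$)
$t = \frac{13993}{8459} \approx 1.6542$
$\frac{n{\left(-197,o \right)} + 12918}{t + 35154} = \frac{-20 + 12918}{\frac{13993}{8459} + 35154} = \frac{12898}{\frac{297381679}{8459}} = 12898 \cdot \frac{8459}{297381679} = \frac{109104182}{297381679}$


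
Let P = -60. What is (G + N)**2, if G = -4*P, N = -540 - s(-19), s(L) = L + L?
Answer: 68644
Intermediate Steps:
s(L) = 2*L
N = -502 (N = -540 - 2*(-19) = -540 - 1*(-38) = -540 + 38 = -502)
G = 240 (G = -4*(-60) = 240)
(G + N)**2 = (240 - 502)**2 = (-262)**2 = 68644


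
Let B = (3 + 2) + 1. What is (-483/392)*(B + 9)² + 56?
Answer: -12389/56 ≈ -221.23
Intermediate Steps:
B = 6 (B = 5 + 1 = 6)
(-483/392)*(B + 9)² + 56 = (-483/392)*(6 + 9)² + 56 = -483*1/392*15² + 56 = -69/56*225 + 56 = -15525/56 + 56 = -12389/56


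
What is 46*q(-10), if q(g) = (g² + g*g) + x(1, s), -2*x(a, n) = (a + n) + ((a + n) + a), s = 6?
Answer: 8855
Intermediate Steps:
x(a, n) = -n - 3*a/2 (x(a, n) = -((a + n) + ((a + n) + a))/2 = -((a + n) + (n + 2*a))/2 = -(2*n + 3*a)/2 = -n - 3*a/2)
q(g) = -15/2 + 2*g² (q(g) = (g² + g*g) + (-1*6 - 3/2*1) = (g² + g²) + (-6 - 3/2) = 2*g² - 15/2 = -15/2 + 2*g²)
46*q(-10) = 46*(-15/2 + 2*(-10)²) = 46*(-15/2 + 2*100) = 46*(-15/2 + 200) = 46*(385/2) = 8855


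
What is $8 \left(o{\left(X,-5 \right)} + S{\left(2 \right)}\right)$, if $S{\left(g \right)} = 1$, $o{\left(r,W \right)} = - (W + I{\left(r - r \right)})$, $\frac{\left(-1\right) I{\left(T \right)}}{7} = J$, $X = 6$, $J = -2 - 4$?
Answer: $-288$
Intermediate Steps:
$J = -6$ ($J = -2 - 4 = -6$)
$I{\left(T \right)} = 42$ ($I{\left(T \right)} = \left(-7\right) \left(-6\right) = 42$)
$o{\left(r,W \right)} = -42 - W$ ($o{\left(r,W \right)} = - (W + 42) = - (42 + W) = -42 - W$)
$8 \left(o{\left(X,-5 \right)} + S{\left(2 \right)}\right) = 8 \left(\left(-42 - -5\right) + 1\right) = 8 \left(\left(-42 + 5\right) + 1\right) = 8 \left(-37 + 1\right) = 8 \left(-36\right) = -288$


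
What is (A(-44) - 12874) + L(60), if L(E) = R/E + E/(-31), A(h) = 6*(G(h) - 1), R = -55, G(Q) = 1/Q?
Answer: -52717189/4092 ≈ -12883.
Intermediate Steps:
G(Q) = 1/Q
A(h) = -6 + 6/h (A(h) = 6*(1/h - 1) = 6*(-1 + 1/h) = -6 + 6/h)
L(E) = -55/E - E/31 (L(E) = -55/E + E/(-31) = -55/E + E*(-1/31) = -55/E - E/31)
(A(-44) - 12874) + L(60) = ((-6 + 6/(-44)) - 12874) + (-55/60 - 1/31*60) = ((-6 + 6*(-1/44)) - 12874) + (-55*1/60 - 60/31) = ((-6 - 3/22) - 12874) + (-11/12 - 60/31) = (-135/22 - 12874) - 1061/372 = -283363/22 - 1061/372 = -52717189/4092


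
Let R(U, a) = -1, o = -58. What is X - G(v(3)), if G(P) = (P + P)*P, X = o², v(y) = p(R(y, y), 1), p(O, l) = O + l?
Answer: 3364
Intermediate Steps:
v(y) = 0 (v(y) = -1 + 1 = 0)
X = 3364 (X = (-58)² = 3364)
G(P) = 2*P² (G(P) = (2*P)*P = 2*P²)
X - G(v(3)) = 3364 - 2*0² = 3364 - 2*0 = 3364 - 1*0 = 3364 + 0 = 3364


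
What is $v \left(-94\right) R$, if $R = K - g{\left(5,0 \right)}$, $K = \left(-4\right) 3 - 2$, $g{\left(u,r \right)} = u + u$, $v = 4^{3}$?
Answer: $144384$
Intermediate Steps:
$v = 64$
$g{\left(u,r \right)} = 2 u$
$K = -14$ ($K = -12 - 2 = -14$)
$R = -24$ ($R = -14 - 2 \cdot 5 = -14 - 10 = -24$)
$v \left(-94\right) R = 64 \left(-94\right) \left(-24\right) = \left(-6016\right) \left(-24\right) = 144384$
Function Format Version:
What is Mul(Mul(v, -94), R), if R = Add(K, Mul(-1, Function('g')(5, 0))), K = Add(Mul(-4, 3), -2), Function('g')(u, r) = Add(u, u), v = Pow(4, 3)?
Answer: 144384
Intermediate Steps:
v = 64
Function('g')(u, r) = Mul(2, u)
K = -14 (K = Add(-12, -2) = -14)
R = -24 (R = Add(-14, Mul(-1, Mul(2, 5))) = Add(-14, Mul(-1, 10)) = Add(-14, -10) = -24)
Mul(Mul(v, -94), R) = Mul(Mul(64, -94), -24) = Mul(-6016, -24) = 144384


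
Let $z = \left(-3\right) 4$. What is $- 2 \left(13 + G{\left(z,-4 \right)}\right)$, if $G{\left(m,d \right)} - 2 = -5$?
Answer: $-20$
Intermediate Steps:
$z = -12$
$G{\left(m,d \right)} = -3$ ($G{\left(m,d \right)} = 2 - 5 = -3$)
$- 2 \left(13 + G{\left(z,-4 \right)}\right) = - 2 \left(13 - 3\right) = \left(-2\right) 10 = -20$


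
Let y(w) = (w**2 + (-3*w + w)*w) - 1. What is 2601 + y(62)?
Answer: -1244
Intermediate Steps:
y(w) = -1 - w**2 (y(w) = (w**2 + (-2*w)*w) - 1 = (w**2 - 2*w**2) - 1 = -w**2 - 1 = -1 - w**2)
2601 + y(62) = 2601 + (-1 - 1*62**2) = 2601 + (-1 - 1*3844) = 2601 + (-1 - 3844) = 2601 - 3845 = -1244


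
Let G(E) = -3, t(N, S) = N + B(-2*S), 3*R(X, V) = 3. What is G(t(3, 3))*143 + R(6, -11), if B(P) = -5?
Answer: -428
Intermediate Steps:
R(X, V) = 1 (R(X, V) = (⅓)*3 = 1)
t(N, S) = -5 + N (t(N, S) = N - 5 = -5 + N)
G(t(3, 3))*143 + R(6, -11) = -3*143 + 1 = -429 + 1 = -428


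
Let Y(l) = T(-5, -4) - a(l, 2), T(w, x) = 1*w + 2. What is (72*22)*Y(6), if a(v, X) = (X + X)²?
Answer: -30096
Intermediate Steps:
T(w, x) = 2 + w (T(w, x) = w + 2 = 2 + w)
a(v, X) = 4*X² (a(v, X) = (2*X)² = 4*X²)
Y(l) = -19 (Y(l) = (2 - 5) - 4*2² = -3 - 4*4 = -3 - 1*16 = -3 - 16 = -19)
(72*22)*Y(6) = (72*22)*(-19) = 1584*(-19) = -30096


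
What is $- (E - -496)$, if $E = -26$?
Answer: $-470$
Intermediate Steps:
$- (E - -496) = - (-26 - -496) = - (-26 + 496) = \left(-1\right) 470 = -470$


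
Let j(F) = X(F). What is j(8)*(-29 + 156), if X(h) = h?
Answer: 1016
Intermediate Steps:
j(F) = F
j(8)*(-29 + 156) = 8*(-29 + 156) = 8*127 = 1016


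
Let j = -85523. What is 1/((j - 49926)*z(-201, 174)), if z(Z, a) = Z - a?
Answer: 1/50793375 ≈ 1.9688e-8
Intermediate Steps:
1/((j - 49926)*z(-201, 174)) = 1/((-85523 - 49926)*(-201 - 1*174)) = 1/((-135449)*(-201 - 174)) = -1/135449/(-375) = -1/135449*(-1/375) = 1/50793375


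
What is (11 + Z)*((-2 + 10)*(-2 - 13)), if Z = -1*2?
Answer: -1080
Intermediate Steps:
Z = -2
(11 + Z)*((-2 + 10)*(-2 - 13)) = (11 - 2)*((-2 + 10)*(-2 - 13)) = 9*(8*(-15)) = 9*(-120) = -1080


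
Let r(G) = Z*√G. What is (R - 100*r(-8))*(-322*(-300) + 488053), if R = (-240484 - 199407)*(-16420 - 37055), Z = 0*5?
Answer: 13752892626209925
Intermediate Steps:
Z = 0
r(G) = 0 (r(G) = 0*√G = 0)
R = 23523171225 (R = -439891*(-53475) = 23523171225)
(R - 100*r(-8))*(-322*(-300) + 488053) = (23523171225 - 100*0)*(-322*(-300) + 488053) = (23523171225 + 0)*(96600 + 488053) = 23523171225*584653 = 13752892626209925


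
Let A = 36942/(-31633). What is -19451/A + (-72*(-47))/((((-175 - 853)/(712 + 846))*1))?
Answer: 109438357075/9494094 ≈ 11527.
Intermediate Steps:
A = -36942/31633 (A = 36942*(-1/31633) = -36942/31633 ≈ -1.1678)
-19451/A + (-72*(-47))/((((-175 - 853)/(712 + 846))*1)) = -19451/(-36942/31633) + (-72*(-47))/((((-175 - 853)/(712 + 846))*1)) = -19451*(-31633/36942) + 3384/((-1028/1558*1)) = 615293483/36942 + 3384/((-1028*1/1558*1)) = 615293483/36942 + 3384/((-514/779*1)) = 615293483/36942 + 3384/(-514/779) = 615293483/36942 + 3384*(-779/514) = 615293483/36942 - 1318068/257 = 109438357075/9494094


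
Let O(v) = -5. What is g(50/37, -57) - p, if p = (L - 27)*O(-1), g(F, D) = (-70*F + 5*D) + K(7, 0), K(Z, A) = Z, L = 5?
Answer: -17856/37 ≈ -482.59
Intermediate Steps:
g(F, D) = 7 - 70*F + 5*D (g(F, D) = (-70*F + 5*D) + 7 = 7 - 70*F + 5*D)
p = 110 (p = (5 - 27)*(-5) = -22*(-5) = 110)
g(50/37, -57) - p = (7 - 3500/37 + 5*(-57)) - 1*110 = (7 - 3500/37 - 285) - 110 = -13786/37 - 110 = -17856/37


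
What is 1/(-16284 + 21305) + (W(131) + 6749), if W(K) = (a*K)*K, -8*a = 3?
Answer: 12597697/40168 ≈ 313.63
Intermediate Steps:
a = -3/8 (a = -1/8*3 = -3/8 ≈ -0.37500)
W(K) = -3*K**2/8 (W(K) = (-3*K/8)*K = -3*K**2/8)
1/(-16284 + 21305) + (W(131) + 6749) = 1/(-16284 + 21305) + (-3/8*131**2 + 6749) = 1/5021 + (-3/8*17161 + 6749) = 1/5021 + (-51483/8 + 6749) = 1/5021 + 2509/8 = 12597697/40168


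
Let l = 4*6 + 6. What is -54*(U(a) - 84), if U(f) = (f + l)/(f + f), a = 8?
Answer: 17631/4 ≈ 4407.8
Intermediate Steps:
l = 30 (l = 24 + 6 = 30)
U(f) = (30 + f)/(2*f) (U(f) = (f + 30)/(f + f) = (30 + f)/((2*f)) = (30 + f)*(1/(2*f)) = (30 + f)/(2*f))
-54*(U(a) - 84) = -54*((1/2)*(30 + 8)/8 - 84) = -54*((1/2)*(1/8)*38 - 84) = -54*(19/8 - 84) = -54*(-653/8) = 17631/4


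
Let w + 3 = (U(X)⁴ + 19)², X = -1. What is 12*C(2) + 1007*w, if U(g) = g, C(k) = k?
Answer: 399803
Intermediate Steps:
w = 397 (w = -3 + ((-1)⁴ + 19)² = -3 + (1 + 19)² = -3 + 20² = -3 + 400 = 397)
12*C(2) + 1007*w = 12*2 + 1007*397 = 24 + 399779 = 399803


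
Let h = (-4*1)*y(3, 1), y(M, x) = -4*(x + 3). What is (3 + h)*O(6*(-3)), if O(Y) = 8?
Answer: 536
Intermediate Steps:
y(M, x) = -12 - 4*x (y(M, x) = -4*(3 + x) = -12 - 4*x)
h = 64 (h = (-4*1)*(-12 - 4*1) = -4*(-12 - 4) = -4*(-16) = 64)
(3 + h)*O(6*(-3)) = (3 + 64)*8 = 67*8 = 536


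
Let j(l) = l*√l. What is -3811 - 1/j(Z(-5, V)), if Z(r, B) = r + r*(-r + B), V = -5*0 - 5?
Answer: -3811 - I*√5/25 ≈ -3811.0 - 0.089443*I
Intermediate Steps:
V = -5 (V = 0 - 5 = -5)
Z(r, B) = r + r*(B - r)
j(l) = l^(3/2)
-3811 - 1/j(Z(-5, V)) = -3811 - 1/((-5*(1 - 5 - 1*(-5)))^(3/2)) = -3811 - 1/((-5*(1 - 5 + 5))^(3/2)) = -3811 - 1/((-5*1)^(3/2)) = -3811 - 1/((-5)^(3/2)) = -3811 - 1/((-5*I*√5)) = -3811 - I*√5/25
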